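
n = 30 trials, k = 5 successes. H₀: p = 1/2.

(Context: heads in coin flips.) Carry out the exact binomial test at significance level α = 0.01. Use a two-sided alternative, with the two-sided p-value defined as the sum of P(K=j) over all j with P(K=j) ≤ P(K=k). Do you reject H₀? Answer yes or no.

reject H₀: yes

Exact binomial: n=30, k=5, p₀=1/2=0.5000
P(X=j) = C(n,j)·p₀^j·(1−p₀)^(n−j); p = Σ P(X=j) over j with P(X=j) ≤ P(X=5)
p-value (two-sided) = 0.00032
At α=0.01: p < α → reject H₀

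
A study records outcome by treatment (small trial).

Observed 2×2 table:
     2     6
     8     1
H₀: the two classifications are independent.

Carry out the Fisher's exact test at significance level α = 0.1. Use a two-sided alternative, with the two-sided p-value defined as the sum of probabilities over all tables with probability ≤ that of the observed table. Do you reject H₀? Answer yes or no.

Margins: r₁=8, r₂=9, c₁=10, c₂=7, n=17
p_obs = C(8,2)·C(9,8)/C(17,10); sum pmf over tables with pmf ≤ p_obs
p-value (two-sided) = 0.01522
At α=0.1: p < α → reject H₀

reject H₀: yes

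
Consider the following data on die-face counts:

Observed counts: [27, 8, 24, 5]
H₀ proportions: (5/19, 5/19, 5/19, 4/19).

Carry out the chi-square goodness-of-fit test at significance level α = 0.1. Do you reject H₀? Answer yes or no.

reject H₀: yes

n = 64; E_i = n·p_i = [16.84, 16.84, 16.84, 13.47]
χ² = (27−16.84)²/16.84 + (8−16.84)²/16.84 + (24−16.84)²/16.84 + (5−13.47)²/13.47 = 19.1398
df = 3
p-value (upper-tail) = 0.00026
At α=0.1: p < α → reject H₀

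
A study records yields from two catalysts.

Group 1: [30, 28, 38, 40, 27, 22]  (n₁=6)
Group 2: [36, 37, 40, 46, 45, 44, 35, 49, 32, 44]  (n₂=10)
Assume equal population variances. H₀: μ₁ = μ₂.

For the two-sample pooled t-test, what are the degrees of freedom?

degrees of freedom = 14

df = n₁ + n₂ − 2 = 6 + 10 − 2 = 14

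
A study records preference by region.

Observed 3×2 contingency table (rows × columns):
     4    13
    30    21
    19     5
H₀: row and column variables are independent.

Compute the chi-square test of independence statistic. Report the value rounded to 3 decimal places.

Row totals [17, 51, 24], col totals [53, 39], n=92
χ² = (4−9.79)²/9.79 + (13−7.21)²/7.21 + (30−29.38)²/29.38 + (21−21.62)²/21.62 + (19−13.83)²/13.83 + (5−10.17)²/10.17 = 12.6829
df = 2

test statistic = 12.683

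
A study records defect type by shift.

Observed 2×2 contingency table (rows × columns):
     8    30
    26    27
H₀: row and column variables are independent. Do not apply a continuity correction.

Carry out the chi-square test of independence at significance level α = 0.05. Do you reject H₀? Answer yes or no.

Row totals [38, 53], col totals [34, 57], n=91
χ² = (8−14.20)²/14.20 + (30−23.80)²/23.80 + (26−19.80)²/19.80 + (27−33.20)²/33.20 = 7.4163
df = 1
p-value (upper-tail) = 0.00646
At α=0.05: p < α → reject H₀

reject H₀: yes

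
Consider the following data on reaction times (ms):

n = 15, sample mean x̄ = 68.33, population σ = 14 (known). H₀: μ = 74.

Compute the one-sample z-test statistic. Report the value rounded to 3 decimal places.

test statistic = -1.569

SE = σ/√n = 14/√15 = 3.6148
z = (x̄−μ₀)/SE = (68.33−74)/3.6148 = -1.5686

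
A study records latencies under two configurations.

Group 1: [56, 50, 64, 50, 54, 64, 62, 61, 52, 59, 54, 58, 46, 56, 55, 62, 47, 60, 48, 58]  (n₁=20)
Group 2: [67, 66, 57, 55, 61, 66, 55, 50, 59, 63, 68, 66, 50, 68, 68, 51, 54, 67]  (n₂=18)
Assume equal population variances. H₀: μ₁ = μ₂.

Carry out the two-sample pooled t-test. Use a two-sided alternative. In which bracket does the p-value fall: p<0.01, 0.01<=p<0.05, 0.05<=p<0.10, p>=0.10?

p-value bracket: 0.01<=p<0.05

x̄₁=55.800, s₁=5.616, n₁=20
x̄₂=60.611, s₂=6.766, n₂=18
s_p² = [19·5.616² + 17·6.766²]/36 = 38.2633
SE = √(s_p²·(1/20+1/18)) = 2.0097
t = (55.800−60.611)/2.0097 = -2.3939
df = 36
p-value (two-sided) = 0.02200
→ bracket: 0.01<=p<0.05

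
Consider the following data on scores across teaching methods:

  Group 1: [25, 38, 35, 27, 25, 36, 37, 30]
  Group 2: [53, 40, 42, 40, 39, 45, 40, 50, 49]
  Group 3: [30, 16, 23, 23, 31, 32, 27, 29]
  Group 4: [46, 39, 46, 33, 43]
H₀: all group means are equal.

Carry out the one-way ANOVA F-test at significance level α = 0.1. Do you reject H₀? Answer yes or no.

reject H₀: yes

Group means [31.62, 44.22, 26.38, 41.40], grand mean 35.633
SSB = Σnᵢ(x̄ᵢ−x̄)² = 1644.461; SSW = ΣΣ(x−x̄ᵢ)² = 756.506
MSB = 1644.461/3 = 548.1537; MSW = 756.506/26 = 29.0964
F = MSB/MSW = 18.8392
df = (3, 26)
p-value (upper-tail) = 0.00000
At α=0.1: p < α → reject H₀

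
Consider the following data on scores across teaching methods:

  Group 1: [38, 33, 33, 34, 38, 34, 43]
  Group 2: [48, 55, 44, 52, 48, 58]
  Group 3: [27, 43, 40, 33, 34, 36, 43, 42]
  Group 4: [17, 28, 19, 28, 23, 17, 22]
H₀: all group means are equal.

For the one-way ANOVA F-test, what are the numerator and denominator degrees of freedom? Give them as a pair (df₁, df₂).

degrees of freedom = [3, 24]

k = 4 groups, N = 28 total
df = (k−1, N−k) = (4−1, 28−4) = (3, 24)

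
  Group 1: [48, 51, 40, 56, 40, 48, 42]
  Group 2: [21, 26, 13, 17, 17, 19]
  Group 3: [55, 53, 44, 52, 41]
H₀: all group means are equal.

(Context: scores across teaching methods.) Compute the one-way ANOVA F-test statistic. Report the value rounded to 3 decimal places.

test statistic = 53.152

Group means [46.43, 18.83, 49.00], grand mean 37.944
SSB = Σnᵢ(x̄ᵢ−x̄)² = 3306.397; SSW = ΣΣ(x−x̄ᵢ)² = 466.548
MSB = 3306.397/2 = 1653.1984; MSW = 466.548/15 = 31.1032
F = MSB/MSW = 53.1521
df = (2, 15)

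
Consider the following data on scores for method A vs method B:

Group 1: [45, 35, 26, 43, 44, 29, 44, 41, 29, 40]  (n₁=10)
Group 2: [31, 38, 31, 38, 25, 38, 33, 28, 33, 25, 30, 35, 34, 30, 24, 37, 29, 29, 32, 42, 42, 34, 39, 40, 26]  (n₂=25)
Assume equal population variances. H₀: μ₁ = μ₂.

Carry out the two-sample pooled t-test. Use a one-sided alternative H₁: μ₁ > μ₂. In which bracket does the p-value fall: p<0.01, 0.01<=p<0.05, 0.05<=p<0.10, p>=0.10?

x̄₁=37.600, s₁=7.245, n₁=10
x̄₂=32.920, s₂=5.346, n₂=25
s_p² = [9·7.245² + 24·5.346²]/33 = 35.0982
SE = √(s_p²·(1/10+1/25)) = 2.2167
t = (37.600−32.920)/2.2167 = 2.1112
df = 33
p-value (one-sided, H₁ greater) = 0.02120
→ bracket: 0.01<=p<0.05

p-value bracket: 0.01<=p<0.05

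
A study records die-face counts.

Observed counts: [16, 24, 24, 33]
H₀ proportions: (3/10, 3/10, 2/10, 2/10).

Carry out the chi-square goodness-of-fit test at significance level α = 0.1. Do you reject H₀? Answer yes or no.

n = 97; E_i = n·p_i = [29.10, 29.10, 19.40, 19.40]
χ² = (16−29.10)²/29.10 + (24−29.10)²/29.10 + (24−19.40)²/19.40 + (33−19.40)²/19.40 = 17.4158
df = 3
p-value (upper-tail) = 0.00058
At α=0.1: p < α → reject H₀

reject H₀: yes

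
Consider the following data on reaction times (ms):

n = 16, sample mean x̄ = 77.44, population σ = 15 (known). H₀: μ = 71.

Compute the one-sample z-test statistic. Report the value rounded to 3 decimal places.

SE = σ/√n = 15/√16 = 3.7500
z = (x̄−μ₀)/SE = (77.44−71)/3.7500 = 1.7173

test statistic = 1.717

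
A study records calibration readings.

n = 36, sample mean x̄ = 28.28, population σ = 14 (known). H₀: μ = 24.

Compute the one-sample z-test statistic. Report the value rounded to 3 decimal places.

test statistic = 1.834

SE = σ/√n = 14/√36 = 2.3333
z = (x̄−μ₀)/SE = (28.28−24)/2.3333 = 1.8343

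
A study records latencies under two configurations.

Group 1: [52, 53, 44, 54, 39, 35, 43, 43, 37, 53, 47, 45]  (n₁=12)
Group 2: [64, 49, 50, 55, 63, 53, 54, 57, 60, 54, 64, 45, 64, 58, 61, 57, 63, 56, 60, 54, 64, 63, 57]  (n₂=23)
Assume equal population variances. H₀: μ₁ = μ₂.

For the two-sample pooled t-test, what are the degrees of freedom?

df = n₁ + n₂ − 2 = 12 + 23 − 2 = 33

degrees of freedom = 33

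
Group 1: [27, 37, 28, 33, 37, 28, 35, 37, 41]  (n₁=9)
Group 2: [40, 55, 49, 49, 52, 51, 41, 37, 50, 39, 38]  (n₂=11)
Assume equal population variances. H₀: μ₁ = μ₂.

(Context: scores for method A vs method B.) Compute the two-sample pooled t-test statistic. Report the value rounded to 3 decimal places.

x̄₁=33.667, s₁=4.975, n₁=9
x̄₂=45.545, s₂=6.548, n₂=11
s_p² = [8·4.975² + 10·6.548²]/18 = 34.8182
SE = √(s_p²·(1/9+1/11)) = 2.6522
t = (33.667−45.545)/2.6522 = -4.4789
df = 18

test statistic = -4.479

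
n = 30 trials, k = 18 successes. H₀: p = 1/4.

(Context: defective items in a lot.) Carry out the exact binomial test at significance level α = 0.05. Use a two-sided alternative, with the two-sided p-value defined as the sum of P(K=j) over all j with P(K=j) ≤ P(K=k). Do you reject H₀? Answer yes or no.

reject H₀: yes

Exact binomial: n=30, k=18, p₀=1/4=0.2500
P(X=j) = C(n,j)·p₀^j·(1−p₀)^(n−j); p = Σ P(X=j) over j with P(X=j) ≤ P(X=18)
p-value (two-sided) = 0.00005
At α=0.05: p < α → reject H₀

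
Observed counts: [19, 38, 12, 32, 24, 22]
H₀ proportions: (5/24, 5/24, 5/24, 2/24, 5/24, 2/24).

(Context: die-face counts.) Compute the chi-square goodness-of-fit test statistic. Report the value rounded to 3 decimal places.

n = 147; E_i = n·p_i = [30.62, 30.62, 30.62, 12.25, 30.62, 12.25]
χ² = (19−30.62)²/30.62 + (38−30.62)²/30.62 + (12−30.62)²/30.62 + (32−12.25)²/12.25 + (24−30.62)²/30.62 + (22−12.25)²/12.25 = 58.5510
df = 5

test statistic = 58.551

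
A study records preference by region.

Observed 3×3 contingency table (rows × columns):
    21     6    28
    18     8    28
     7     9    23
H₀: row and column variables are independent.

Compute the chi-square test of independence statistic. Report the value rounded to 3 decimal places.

Row totals [55, 54, 39], col totals [46, 23, 79], n=148
χ² = (21−17.09)²/17.09 + (6−8.55)²/8.55 + (28−29.36)²/29.36 + (18−16.78)²/16.78 + (8−8.39)²/8.39 + (28−28.82)²/28.82 + (7−12.12)²/12.12 + (9−6.06)²/6.06 + (23−20.82)²/20.82 = 5.6624
df = 4

test statistic = 5.662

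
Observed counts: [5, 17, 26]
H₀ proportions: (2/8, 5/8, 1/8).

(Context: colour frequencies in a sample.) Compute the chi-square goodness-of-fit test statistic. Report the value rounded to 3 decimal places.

test statistic = 76.383

n = 48; E_i = n·p_i = [12.00, 30.00, 6.00]
χ² = (5−12.00)²/12.00 + (17−30.00)²/30.00 + (26−6.00)²/6.00 = 76.3833
df = 2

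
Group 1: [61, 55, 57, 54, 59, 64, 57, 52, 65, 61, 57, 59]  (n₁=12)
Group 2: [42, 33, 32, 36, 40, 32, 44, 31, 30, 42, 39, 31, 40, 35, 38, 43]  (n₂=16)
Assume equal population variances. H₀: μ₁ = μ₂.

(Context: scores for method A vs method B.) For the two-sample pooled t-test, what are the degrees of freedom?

df = n₁ + n₂ − 2 = 12 + 16 − 2 = 26

degrees of freedom = 26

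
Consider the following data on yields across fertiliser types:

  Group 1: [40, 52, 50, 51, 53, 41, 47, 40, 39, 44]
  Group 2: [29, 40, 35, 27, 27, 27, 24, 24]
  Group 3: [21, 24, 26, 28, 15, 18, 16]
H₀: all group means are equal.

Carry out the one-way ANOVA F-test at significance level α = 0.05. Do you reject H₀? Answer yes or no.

Group means [45.70, 29.12, 21.14], grand mean 33.520
SSB = Σnᵢ(x̄ᵢ−x̄)² = 2710.408; SSW = ΣΣ(x−x̄ᵢ)² = 647.832
MSB = 2710.408/2 = 1355.2039; MSW = 647.832/22 = 29.4469
F = MSB/MSW = 46.0219
df = (2, 22)
p-value (upper-tail) = 0.00000
At α=0.05: p < α → reject H₀

reject H₀: yes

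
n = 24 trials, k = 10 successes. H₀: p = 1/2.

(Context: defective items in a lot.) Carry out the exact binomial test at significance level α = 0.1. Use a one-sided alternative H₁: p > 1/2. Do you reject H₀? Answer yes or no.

reject H₀: no

Exact binomial: n=24, k=10, p₀=1/2=0.5000
P(X≥10) from Σ C(n,i)·p₀^i·(1−p₀)^(n−i)
p-value (one-sided, H₁ greater) = 0.84627
At α=0.1: p ≥ α → fail to reject H₀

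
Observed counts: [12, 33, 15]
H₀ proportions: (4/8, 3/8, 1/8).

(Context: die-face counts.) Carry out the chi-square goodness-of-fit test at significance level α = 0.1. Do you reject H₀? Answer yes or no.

n = 60; E_i = n·p_i = [30.00, 22.50, 7.50]
χ² = (12−30.00)²/30.00 + (33−22.50)²/22.50 + (15−7.50)²/7.50 = 23.2000
df = 2
p-value (upper-tail) = 0.00001
At α=0.1: p < α → reject H₀

reject H₀: yes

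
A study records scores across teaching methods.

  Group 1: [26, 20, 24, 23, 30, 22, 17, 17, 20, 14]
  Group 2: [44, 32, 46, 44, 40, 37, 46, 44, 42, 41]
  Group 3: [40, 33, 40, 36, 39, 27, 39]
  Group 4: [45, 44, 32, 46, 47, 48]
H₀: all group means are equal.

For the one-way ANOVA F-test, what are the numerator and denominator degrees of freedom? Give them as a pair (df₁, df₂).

k = 4 groups, N = 33 total
df = (k−1, N−k) = (4−1, 33−4) = (3, 29)

degrees of freedom = [3, 29]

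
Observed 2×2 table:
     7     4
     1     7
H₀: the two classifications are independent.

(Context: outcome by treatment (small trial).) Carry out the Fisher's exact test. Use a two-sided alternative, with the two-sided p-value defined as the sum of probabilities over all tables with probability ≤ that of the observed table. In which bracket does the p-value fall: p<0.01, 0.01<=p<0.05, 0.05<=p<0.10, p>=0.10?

Margins: r₁=11, r₂=8, c₁=8, c₂=11, n=19
p_obs = C(11,7)·C(8,1)/C(19,8); sum pmf over tables with pmf ≤ p_obs
p-value (two-sided) = 0.05866
→ bracket: 0.05<=p<0.10

p-value bracket: 0.05<=p<0.10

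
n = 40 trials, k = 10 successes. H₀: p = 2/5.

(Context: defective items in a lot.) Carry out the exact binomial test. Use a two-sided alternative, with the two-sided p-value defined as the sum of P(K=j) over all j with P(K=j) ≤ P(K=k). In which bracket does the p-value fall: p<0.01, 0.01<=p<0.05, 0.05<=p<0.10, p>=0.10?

p-value bracket: 0.05<=p<0.10

Exact binomial: n=40, k=10, p₀=2/5=0.4000
P(X=j) = C(n,j)·p₀^j·(1−p₀)^(n−j); p = Σ P(X=j) over j with P(X=j) ≤ P(X=10)
p-value (two-sided) = 0.05413
→ bracket: 0.05<=p<0.10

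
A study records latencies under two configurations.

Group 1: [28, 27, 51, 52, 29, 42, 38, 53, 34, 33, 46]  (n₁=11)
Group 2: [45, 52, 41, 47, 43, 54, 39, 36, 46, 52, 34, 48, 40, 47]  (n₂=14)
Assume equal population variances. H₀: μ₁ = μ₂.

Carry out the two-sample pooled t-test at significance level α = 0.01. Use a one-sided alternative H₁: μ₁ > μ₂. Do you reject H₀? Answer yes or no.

reject H₀: no

x̄₁=39.364, s₁=9.963, n₁=11
x̄₂=44.571, s₂=6.060, n₂=14
s_p² = [10·9.963² + 13·6.060²]/23 = 63.9119
SE = √(s_p²·(1/11+1/14)) = 3.2211
t = (39.364−44.571)/3.2211 = -1.6168
df = 23
p-value (one-sided, H₁ greater) = 0.94022
At α=0.01: p ≥ α → fail to reject H₀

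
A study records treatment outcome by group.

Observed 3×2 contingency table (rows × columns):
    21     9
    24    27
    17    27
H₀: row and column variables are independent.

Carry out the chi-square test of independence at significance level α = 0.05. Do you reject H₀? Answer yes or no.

Row totals [30, 51, 44], col totals [62, 63], n=125
χ² = (21−14.88)²/14.88 + (9−15.12)²/15.12 + (24−25.30)²/25.30 + (27−25.70)²/25.70 + (17−21.82)²/21.82 + (27−22.18)²/22.18 = 7.2417
df = 2
p-value (upper-tail) = 0.02676
At α=0.05: p < α → reject H₀

reject H₀: yes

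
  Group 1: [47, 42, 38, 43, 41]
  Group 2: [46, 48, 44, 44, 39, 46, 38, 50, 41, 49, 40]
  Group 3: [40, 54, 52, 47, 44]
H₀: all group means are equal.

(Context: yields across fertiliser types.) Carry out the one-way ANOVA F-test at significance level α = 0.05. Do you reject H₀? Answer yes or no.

Group means [42.20, 44.09, 47.40], grand mean 44.429
SSB = Σnᵢ(x̄ᵢ−x̄)² = 70.234; SSW = ΣΣ(x−x̄ᵢ)² = 344.909
MSB = 70.234/2 = 35.1169; MSW = 344.909/18 = 19.1616
F = MSB/MSW = 1.8327
df = (2, 18)
p-value (upper-tail) = 0.18861
At α=0.05: p ≥ α → fail to reject H₀

reject H₀: no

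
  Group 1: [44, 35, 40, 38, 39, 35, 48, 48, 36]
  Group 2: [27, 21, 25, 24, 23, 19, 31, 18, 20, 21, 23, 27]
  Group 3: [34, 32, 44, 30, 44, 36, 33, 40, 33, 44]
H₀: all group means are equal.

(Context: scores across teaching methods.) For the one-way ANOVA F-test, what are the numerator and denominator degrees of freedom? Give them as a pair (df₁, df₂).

k = 3 groups, N = 31 total
df = (k−1, N−k) = (3−1, 31−3) = (2, 28)

degrees of freedom = [2, 28]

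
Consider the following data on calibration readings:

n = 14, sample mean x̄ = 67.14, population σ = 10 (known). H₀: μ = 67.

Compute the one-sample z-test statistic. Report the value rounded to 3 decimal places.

SE = σ/√n = 10/√14 = 2.6726
z = (x̄−μ₀)/SE = (67.14−67)/2.6726 = 0.0524

test statistic = 0.052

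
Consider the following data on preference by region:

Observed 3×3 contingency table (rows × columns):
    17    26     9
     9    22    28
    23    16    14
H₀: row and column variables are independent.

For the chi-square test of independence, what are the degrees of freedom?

df = (r−1)(c−1) = (3−1)·(3−1) = 4

degrees of freedom = 4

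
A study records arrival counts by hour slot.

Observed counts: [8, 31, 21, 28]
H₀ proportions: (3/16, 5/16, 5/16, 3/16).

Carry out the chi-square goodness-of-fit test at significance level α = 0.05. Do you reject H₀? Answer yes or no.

reject H₀: yes

n = 88; E_i = n·p_i = [16.50, 27.50, 27.50, 16.50]
χ² = (8−16.50)²/16.50 + (31−27.50)²/27.50 + (21−27.50)²/27.50 + (28−16.50)²/16.50 = 14.3758
df = 3
p-value (upper-tail) = 0.00244
At α=0.05: p < α → reject H₀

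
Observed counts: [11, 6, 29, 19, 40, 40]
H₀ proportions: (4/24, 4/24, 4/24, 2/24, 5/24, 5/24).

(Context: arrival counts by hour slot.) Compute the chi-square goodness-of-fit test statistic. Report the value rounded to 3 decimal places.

test statistic = 32.103

n = 145; E_i = n·p_i = [24.17, 24.17, 24.17, 12.08, 30.21, 30.21]
χ² = (11−24.17)²/24.17 + (6−24.17)²/24.17 + (29−24.17)²/24.17 + (19−12.08)²/12.08 + (40−30.21)²/30.21 + (40−30.21)²/30.21 = 32.1034
df = 5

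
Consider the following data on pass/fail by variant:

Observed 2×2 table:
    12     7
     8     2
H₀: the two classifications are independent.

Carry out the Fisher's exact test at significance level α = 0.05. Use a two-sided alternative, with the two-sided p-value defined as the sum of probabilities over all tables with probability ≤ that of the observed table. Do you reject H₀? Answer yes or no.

Margins: r₁=19, r₂=10, c₁=20, c₂=9, n=29
p_obs = C(19,12)·C(10,8)/C(29,20); sum pmf over tables with pmf ≤ p_obs
p-value (two-sided) = 0.43108
At α=0.05: p ≥ α → fail to reject H₀

reject H₀: no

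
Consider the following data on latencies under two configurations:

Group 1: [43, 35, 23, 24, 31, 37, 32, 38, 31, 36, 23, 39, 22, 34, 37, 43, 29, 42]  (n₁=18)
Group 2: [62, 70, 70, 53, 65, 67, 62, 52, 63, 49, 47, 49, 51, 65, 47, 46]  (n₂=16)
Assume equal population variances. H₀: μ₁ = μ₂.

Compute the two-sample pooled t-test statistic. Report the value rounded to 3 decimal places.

test statistic = -8.895

x̄₁=33.278, s₁=6.918, n₁=18
x̄₂=57.375, s₂=8.853, n₂=16
s_p² = [17·6.918² + 15·8.853²]/32 = 62.1675
SE = √(s_p²·(1/18+1/16)) = 2.7091
t = (33.278−57.375)/2.7091 = -8.8949
df = 32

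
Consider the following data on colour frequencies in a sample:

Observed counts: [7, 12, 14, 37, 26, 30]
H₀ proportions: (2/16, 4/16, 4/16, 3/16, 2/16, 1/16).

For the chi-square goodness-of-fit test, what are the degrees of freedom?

df = k − 1 = 6 − 1 = 5

degrees of freedom = 5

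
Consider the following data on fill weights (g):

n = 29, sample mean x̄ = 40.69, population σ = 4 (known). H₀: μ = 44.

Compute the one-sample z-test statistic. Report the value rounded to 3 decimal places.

SE = σ/√n = 4/√29 = 0.7428
z = (x̄−μ₀)/SE = (40.69−44)/0.7428 = -4.4562

test statistic = -4.456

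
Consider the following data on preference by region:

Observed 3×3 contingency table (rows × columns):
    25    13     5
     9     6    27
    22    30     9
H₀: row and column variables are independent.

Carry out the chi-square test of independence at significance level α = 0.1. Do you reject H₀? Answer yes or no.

Row totals [43, 42, 61], col totals [56, 49, 41], n=146
χ² = (25−16.49)²/16.49 + (13−14.43)²/14.43 + (5−12.08)²/12.08 + (9−16.11)²/16.11 + (6−14.10)²/14.10 + (27−11.79)²/11.79 + (22−23.40)²/23.40 + (30−20.47)²/20.47 + (9−17.13)²/17.13 = 44.4416
df = 4
p-value (upper-tail) = 0.00000
At α=0.1: p < α → reject H₀

reject H₀: yes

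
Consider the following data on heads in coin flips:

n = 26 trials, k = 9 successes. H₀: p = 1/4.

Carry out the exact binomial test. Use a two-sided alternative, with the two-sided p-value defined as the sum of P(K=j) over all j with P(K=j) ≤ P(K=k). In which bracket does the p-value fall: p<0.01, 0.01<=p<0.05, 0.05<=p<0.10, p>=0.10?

p-value bracket: p>=0.10

Exact binomial: n=26, k=9, p₀=1/4=0.2500
P(X=j) = C(n,j)·p₀^j·(1−p₀)^(n−j); p = Σ P(X=j) over j with P(X=j) ≤ P(X=9)
p-value (two-sided) = 0.26064
→ bracket: p>=0.10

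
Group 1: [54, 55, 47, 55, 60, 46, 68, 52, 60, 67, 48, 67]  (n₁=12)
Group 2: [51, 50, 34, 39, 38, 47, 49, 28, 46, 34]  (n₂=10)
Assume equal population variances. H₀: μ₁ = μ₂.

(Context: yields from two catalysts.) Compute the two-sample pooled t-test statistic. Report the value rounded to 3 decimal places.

x̄₁=56.583, s₁=7.868, n₁=12
x̄₂=41.600, s₂=8.044, n₂=10
s_p² = [11·7.868² + 9·8.044²]/20 = 63.1658
SE = √(s_p²·(1/12+1/10)) = 3.4030
t = (56.583−41.600)/3.4030 = 4.4030
df = 20

test statistic = 4.403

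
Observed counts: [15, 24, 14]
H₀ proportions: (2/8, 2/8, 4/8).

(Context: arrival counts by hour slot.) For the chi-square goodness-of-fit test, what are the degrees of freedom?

degrees of freedom = 2

df = k − 1 = 3 − 1 = 2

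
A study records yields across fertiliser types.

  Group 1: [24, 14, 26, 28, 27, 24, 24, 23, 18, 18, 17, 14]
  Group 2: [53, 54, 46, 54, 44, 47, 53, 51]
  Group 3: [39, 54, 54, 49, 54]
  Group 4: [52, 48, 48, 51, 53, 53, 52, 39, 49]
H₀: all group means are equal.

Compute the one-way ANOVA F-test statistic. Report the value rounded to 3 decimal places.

test statistic = 88.961

Group means [21.42, 50.25, 50.00, 49.44], grand mean 39.824
SSB = Σnᵢ(x̄ᵢ−x̄)² = 6286.302; SSW = ΣΣ(x−x̄ᵢ)² = 706.639
MSB = 6286.302/3 = 2095.4341; MSW = 706.639/30 = 23.5546
F = MSB/MSW = 88.9606
df = (3, 30)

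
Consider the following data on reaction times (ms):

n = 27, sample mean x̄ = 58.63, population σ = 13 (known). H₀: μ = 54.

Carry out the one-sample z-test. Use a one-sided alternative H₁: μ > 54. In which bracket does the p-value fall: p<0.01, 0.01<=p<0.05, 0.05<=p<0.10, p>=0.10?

p-value bracket: 0.01<=p<0.05

SE = σ/√n = 13/√27 = 2.5019
z = (x̄−μ₀)/SE = (58.63−54)/2.5019 = 1.8506
p-value (one-sided, H₁ greater) = 0.03211
→ bracket: 0.01<=p<0.05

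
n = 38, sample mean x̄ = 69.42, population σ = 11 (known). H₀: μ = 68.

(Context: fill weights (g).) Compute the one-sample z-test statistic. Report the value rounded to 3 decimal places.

SE = σ/√n = 11/√38 = 1.7844
z = (x̄−μ₀)/SE = (69.42−68)/1.7844 = 0.7958

test statistic = 0.796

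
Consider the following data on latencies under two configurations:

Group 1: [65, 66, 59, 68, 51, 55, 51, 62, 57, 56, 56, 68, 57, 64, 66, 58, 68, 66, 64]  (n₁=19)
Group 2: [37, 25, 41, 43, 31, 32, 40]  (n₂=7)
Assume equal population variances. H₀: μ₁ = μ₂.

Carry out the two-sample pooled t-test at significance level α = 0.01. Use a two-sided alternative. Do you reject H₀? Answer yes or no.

reject H₀: yes

x̄₁=60.895, s₁=5.714, n₁=19
x̄₂=35.571, s₂=6.477, n₂=7
s_p² = [18·5.714² + 6·6.477²]/24 = 34.9793
SE = √(s_p²·(1/19+1/7)) = 2.6150
t = (60.895−35.571)/2.6150 = 9.6840
df = 24
p-value (two-sided) = 0.00000
At α=0.01: p < α → reject H₀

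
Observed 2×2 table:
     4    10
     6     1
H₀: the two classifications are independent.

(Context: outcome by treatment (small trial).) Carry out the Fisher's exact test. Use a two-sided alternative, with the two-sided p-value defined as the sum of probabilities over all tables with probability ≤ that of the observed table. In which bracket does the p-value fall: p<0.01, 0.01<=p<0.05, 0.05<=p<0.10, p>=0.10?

Margins: r₁=14, r₂=7, c₁=10, c₂=11, n=21
p_obs = C(14,4)·C(7,6)/C(21,10); sum pmf over tables with pmf ≤ p_obs
p-value (two-sided) = 0.02374
→ bracket: 0.01<=p<0.05

p-value bracket: 0.01<=p<0.05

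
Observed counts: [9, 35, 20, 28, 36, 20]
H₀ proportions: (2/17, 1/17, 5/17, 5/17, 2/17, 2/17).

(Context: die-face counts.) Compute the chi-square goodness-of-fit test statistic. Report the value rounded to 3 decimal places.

test statistic = 121.967

n = 148; E_i = n·p_i = [17.41, 8.71, 43.53, 43.53, 17.41, 17.41]
χ² = (9−17.41)²/17.41 + (35−8.71)²/8.71 + (20−43.53)²/43.53 + (28−43.53)²/43.53 + (36−17.41)²/17.41 + (20−17.41)²/17.41 = 121.9669
df = 5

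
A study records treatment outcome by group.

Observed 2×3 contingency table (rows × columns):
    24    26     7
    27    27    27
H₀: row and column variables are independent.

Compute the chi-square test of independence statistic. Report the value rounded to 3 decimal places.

test statistic = 8.029

Row totals [57, 81], col totals [51, 53, 34], n=138
χ² = (24−21.07)²/21.07 + (26−21.89)²/21.89 + (7−14.04)²/14.04 + (27−29.93)²/29.93 + (27−31.11)²/31.11 + (27−19.96)²/19.96 = 8.0290
df = 2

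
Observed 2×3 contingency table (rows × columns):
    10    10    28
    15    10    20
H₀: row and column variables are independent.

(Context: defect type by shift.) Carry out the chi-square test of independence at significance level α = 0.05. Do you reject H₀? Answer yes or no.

Row totals [48, 45], col totals [25, 20, 48], n=93
χ² = (10−12.90)²/12.90 + (10−10.32)²/10.32 + (28−24.77)²/24.77 + (15−12.10)²/12.10 + (10−9.68)²/9.68 + (20−23.23)²/23.23 = 2.2389
df = 2
p-value (upper-tail) = 0.32646
At α=0.05: p ≥ α → fail to reject H₀

reject H₀: no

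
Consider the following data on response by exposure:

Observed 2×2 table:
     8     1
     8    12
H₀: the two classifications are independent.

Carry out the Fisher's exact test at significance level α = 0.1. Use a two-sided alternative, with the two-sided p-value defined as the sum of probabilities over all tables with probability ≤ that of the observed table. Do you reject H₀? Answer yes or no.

reject H₀: yes

Margins: r₁=9, r₂=20, c₁=16, c₂=13, n=29
p_obs = C(9,8)·C(20,8)/C(29,16); sum pmf over tables with pmf ≤ p_obs
p-value (two-sided) = 0.01998
At α=0.1: p < α → reject H₀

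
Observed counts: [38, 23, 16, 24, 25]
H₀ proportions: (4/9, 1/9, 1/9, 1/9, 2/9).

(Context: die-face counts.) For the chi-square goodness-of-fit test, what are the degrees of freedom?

df = k − 1 = 5 − 1 = 4

degrees of freedom = 4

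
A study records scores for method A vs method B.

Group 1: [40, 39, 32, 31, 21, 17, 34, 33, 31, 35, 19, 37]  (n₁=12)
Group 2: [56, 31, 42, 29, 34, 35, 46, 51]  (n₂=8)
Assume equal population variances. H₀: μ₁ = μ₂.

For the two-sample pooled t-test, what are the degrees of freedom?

df = n₁ + n₂ − 2 = 12 + 8 − 2 = 18

degrees of freedom = 18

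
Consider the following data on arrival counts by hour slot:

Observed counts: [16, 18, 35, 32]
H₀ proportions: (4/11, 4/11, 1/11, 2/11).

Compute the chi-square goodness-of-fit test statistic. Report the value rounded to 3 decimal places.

test statistic = 103.970

n = 101; E_i = n·p_i = [36.73, 36.73, 9.18, 18.36]
χ² = (16−36.73)²/36.73 + (18−36.73)²/36.73 + (35−9.18)²/9.18 + (32−18.36)²/18.36 = 103.9703
df = 3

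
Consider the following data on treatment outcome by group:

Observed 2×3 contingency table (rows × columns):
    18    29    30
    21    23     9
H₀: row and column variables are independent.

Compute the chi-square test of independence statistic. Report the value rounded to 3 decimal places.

Row totals [77, 53], col totals [39, 52, 39], n=130
χ² = (18−23.10)²/23.10 + (29−30.80)²/30.80 + (30−23.10)²/23.10 + (21−15.90)²/15.90 + (23−21.20)²/21.20 + (9−15.90)²/15.90 = 8.0752
df = 2

test statistic = 8.075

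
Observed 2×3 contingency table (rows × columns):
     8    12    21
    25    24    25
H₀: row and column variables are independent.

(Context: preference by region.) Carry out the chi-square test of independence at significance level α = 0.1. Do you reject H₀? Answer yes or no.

reject H₀: no

Row totals [41, 74], col totals [33, 36, 46], n=115
χ² = (8−11.77)²/11.77 + (12−12.83)²/12.83 + (21−16.40)²/16.40 + (25−21.23)²/21.23 + (24−23.17)²/23.17 + (25−29.60)²/29.60 = 3.9621
df = 2
p-value (upper-tail) = 0.13792
At α=0.1: p ≥ α → fail to reject H₀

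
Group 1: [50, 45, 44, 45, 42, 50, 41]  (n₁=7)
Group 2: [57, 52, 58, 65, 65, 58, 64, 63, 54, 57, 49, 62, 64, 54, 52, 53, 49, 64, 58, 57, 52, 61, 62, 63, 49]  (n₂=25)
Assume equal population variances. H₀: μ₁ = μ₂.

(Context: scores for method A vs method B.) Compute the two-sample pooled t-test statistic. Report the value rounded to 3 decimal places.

test statistic = -5.681

x̄₁=45.286, s₁=3.546, n₁=7
x̄₂=57.680, s₂=5.422, n₂=25
s_p² = [6·3.546² + 24·5.422²]/30 = 26.0290
SE = √(s_p²·(1/7+1/25)) = 2.1816
t = (45.286−57.680)/2.1816 = -5.6812
df = 30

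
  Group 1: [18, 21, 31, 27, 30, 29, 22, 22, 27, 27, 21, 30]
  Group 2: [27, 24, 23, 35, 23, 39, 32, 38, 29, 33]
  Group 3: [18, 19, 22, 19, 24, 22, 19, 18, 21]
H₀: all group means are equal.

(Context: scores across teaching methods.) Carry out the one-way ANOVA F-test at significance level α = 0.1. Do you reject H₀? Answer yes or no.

reject H₀: yes

Group means [25.42, 30.30, 20.22], grand mean 25.484
SSB = Σnᵢ(x̄ᵢ−x̄)² = 481.170; SSW = ΣΣ(x−x̄ᵢ)² = 572.572
MSB = 481.170/2 = 240.5849; MSW = 572.572/28 = 20.4490
F = MSB/MSW = 11.7651
df = (2, 28)
p-value (upper-tail) = 0.00020
At α=0.1: p < α → reject H₀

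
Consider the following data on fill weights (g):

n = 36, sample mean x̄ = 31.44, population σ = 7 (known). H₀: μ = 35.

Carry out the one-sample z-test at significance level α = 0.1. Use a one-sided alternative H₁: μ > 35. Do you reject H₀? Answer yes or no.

SE = σ/√n = 7/√36 = 1.1667
z = (x̄−μ₀)/SE = (31.44−35)/1.1667 = -3.0514
p-value (one-sided, H₁ greater) = 0.99886
At α=0.1: p ≥ α → fail to reject H₀

reject H₀: no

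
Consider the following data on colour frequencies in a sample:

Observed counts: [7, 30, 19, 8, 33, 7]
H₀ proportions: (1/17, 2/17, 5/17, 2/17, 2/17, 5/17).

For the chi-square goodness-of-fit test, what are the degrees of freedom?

df = k − 1 = 6 − 1 = 5

degrees of freedom = 5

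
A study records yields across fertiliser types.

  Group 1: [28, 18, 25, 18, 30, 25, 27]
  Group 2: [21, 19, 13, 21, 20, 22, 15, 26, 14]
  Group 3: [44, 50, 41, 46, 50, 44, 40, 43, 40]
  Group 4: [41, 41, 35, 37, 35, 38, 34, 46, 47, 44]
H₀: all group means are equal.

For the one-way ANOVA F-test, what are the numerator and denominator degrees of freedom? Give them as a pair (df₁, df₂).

degrees of freedom = [3, 31]

k = 4 groups, N = 35 total
df = (k−1, N−k) = (4−1, 35−4) = (3, 31)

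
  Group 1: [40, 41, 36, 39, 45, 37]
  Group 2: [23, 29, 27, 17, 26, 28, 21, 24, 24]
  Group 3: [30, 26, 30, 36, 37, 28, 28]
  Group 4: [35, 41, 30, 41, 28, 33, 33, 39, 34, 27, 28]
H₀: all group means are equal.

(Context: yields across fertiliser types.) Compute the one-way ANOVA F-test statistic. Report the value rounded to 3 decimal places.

test statistic = 16.663

Group means [39.67, 24.33, 30.71, 33.55], grand mean 31.545
SSB = Σnᵢ(x̄ᵢ−x̄)² = 912.693; SSW = ΣΣ(x−x̄ᵢ)² = 529.489
MSB = 912.693/3 = 304.2309; MSW = 529.489/29 = 18.2582
F = MSB/MSW = 16.6627
df = (3, 29)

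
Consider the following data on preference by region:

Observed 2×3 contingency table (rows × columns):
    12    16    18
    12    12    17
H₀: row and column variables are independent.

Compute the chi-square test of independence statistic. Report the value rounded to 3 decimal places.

Row totals [46, 41], col totals [24, 28, 35], n=87
χ² = (12−12.69)²/12.69 + (16−14.80)²/14.80 + (18−18.51)²/18.51 + (12−11.31)²/11.31 + (12−13.20)²/13.20 + (17−16.49)²/16.49 = 0.3137
df = 2

test statistic = 0.314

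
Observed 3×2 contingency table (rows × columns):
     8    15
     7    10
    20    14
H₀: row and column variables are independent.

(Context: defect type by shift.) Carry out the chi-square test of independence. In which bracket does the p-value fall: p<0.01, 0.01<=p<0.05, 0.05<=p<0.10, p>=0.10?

Row totals [23, 17, 34], col totals [35, 39], n=74
χ² = (8−10.88)²/10.88 + (15−12.12)²/12.12 + (7−8.04)²/8.04 + (10−8.96)²/8.96 + (20−16.08)²/16.08 + (14−17.92)²/17.92 = 3.5127
df = 2
p-value (upper-tail) = 0.17267
→ bracket: p>=0.10

p-value bracket: p>=0.10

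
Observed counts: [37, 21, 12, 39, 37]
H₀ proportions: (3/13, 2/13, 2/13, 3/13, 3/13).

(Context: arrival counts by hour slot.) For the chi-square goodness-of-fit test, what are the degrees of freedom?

degrees of freedom = 4

df = k − 1 = 5 − 1 = 4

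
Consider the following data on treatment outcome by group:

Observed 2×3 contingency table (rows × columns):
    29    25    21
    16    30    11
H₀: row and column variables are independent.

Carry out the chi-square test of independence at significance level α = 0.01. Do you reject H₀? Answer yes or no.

Row totals [75, 57], col totals [45, 55, 32], n=132
χ² = (29−25.57)²/25.57 + (25−31.25)²/31.25 + (21−18.18)²/18.18 + (16−19.43)²/19.43 + (30−23.75)²/23.75 + (11−13.82)²/13.82 = 4.9730
df = 2
p-value (upper-tail) = 0.08320
At α=0.01: p ≥ α → fail to reject H₀

reject H₀: no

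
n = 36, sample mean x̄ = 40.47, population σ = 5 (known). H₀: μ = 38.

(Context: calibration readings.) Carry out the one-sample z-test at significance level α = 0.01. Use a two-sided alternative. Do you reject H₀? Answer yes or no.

SE = σ/√n = 5/√36 = 0.8333
z = (x̄−μ₀)/SE = (40.47−38)/0.8333 = 2.9640
p-value (two-sided) = 0.00304
At α=0.01: p < α → reject H₀

reject H₀: yes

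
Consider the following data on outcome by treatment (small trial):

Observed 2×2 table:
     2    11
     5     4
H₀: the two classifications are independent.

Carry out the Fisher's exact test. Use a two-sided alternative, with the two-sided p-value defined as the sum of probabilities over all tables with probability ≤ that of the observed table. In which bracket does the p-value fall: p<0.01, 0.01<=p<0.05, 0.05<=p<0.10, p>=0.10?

p-value bracket: 0.05<=p<0.10

Margins: r₁=13, r₂=9, c₁=7, c₂=15, n=22
p_obs = C(13,2)·C(9,5)/C(22,7); sum pmf over tables with pmf ≤ p_obs
p-value (two-sided) = 0.07430
→ bracket: 0.05<=p<0.10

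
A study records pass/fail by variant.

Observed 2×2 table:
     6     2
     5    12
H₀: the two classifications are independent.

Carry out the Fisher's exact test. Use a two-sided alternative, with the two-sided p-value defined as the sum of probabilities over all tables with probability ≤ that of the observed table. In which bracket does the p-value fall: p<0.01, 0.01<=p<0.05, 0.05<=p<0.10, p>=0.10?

Margins: r₁=8, r₂=17, c₁=11, c₂=14, n=25
p_obs = C(8,6)·C(17,5)/C(25,11); sum pmf over tables with pmf ≤ p_obs
p-value (two-sided) = 0.08098
→ bracket: 0.05<=p<0.10

p-value bracket: 0.05<=p<0.10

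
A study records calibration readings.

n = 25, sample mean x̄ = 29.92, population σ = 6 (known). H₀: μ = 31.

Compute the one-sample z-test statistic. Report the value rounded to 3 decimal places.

SE = σ/√n = 6/√25 = 1.2000
z = (x̄−μ₀)/SE = (29.92−31)/1.2000 = -0.9000

test statistic = -0.900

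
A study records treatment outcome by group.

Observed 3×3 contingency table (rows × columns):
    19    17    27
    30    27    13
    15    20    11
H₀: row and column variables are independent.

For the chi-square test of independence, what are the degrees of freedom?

df = (r−1)(c−1) = (3−1)·(3−1) = 4

degrees of freedom = 4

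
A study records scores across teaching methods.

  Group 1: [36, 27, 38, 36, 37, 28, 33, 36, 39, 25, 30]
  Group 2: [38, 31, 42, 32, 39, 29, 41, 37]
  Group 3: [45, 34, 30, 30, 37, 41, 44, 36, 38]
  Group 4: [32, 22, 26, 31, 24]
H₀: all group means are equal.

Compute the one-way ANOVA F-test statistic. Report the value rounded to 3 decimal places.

Group means [33.18, 36.12, 37.22, 27.00], grand mean 34.061
SSB = Σnᵢ(x̄ᵢ−x̄)² = 381.812; SSW = ΣΣ(x−x̄ᵢ)² = 716.067
MSB = 381.812/3 = 127.2706; MSW = 716.067/29 = 24.6920
F = MSB/MSW = 5.1543
df = (3, 29)

test statistic = 5.154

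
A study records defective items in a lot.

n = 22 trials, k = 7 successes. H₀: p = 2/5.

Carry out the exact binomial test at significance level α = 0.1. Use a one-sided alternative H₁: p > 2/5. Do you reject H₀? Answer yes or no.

reject H₀: no

Exact binomial: n=22, k=7, p₀=2/5=0.4000
P(X≥7) from Σ C(n,i)·p₀^i·(1−p₀)^(n−i)
p-value (one-sided, H₁ greater) = 0.84156
At α=0.1: p ≥ α → fail to reject H₀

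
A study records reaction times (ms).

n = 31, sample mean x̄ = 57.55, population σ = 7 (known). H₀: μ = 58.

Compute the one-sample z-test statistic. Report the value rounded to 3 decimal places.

test statistic = -0.358

SE = σ/√n = 7/√31 = 1.2572
z = (x̄−μ₀)/SE = (57.55−58)/1.2572 = -0.3579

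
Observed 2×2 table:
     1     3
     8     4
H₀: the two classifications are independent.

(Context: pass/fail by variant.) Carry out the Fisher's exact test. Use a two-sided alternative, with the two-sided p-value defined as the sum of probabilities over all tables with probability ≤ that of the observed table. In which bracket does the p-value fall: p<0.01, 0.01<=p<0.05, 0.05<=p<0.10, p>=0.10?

p-value bracket: p>=0.10

Margins: r₁=4, r₂=12, c₁=9, c₂=7, n=16
p_obs = C(4,1)·C(12,8)/C(16,9); sum pmf over tables with pmf ≤ p_obs
p-value (two-sided) = 0.26154
→ bracket: p>=0.10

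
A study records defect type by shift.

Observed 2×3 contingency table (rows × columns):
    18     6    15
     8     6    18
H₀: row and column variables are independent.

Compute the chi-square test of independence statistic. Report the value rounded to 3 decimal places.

Row totals [39, 32], col totals [26, 12, 33], n=71
χ² = (18−14.28)²/14.28 + (6−6.59)²/6.59 + (15−18.13)²/18.13 + (8−11.72)²/11.72 + (6−5.41)²/5.41 + (18−14.87)²/14.87 = 3.4624
df = 2

test statistic = 3.462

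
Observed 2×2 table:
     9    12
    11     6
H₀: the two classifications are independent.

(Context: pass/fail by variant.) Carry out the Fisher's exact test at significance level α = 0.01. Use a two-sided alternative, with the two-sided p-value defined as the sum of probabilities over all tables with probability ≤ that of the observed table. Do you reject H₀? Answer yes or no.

reject H₀: no

Margins: r₁=21, r₂=17, c₁=20, c₂=18, n=38
p_obs = C(21,9)·C(17,11)/C(38,20); sum pmf over tables with pmf ≤ p_obs
p-value (two-sided) = 0.20969
At α=0.01: p ≥ α → fail to reject H₀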